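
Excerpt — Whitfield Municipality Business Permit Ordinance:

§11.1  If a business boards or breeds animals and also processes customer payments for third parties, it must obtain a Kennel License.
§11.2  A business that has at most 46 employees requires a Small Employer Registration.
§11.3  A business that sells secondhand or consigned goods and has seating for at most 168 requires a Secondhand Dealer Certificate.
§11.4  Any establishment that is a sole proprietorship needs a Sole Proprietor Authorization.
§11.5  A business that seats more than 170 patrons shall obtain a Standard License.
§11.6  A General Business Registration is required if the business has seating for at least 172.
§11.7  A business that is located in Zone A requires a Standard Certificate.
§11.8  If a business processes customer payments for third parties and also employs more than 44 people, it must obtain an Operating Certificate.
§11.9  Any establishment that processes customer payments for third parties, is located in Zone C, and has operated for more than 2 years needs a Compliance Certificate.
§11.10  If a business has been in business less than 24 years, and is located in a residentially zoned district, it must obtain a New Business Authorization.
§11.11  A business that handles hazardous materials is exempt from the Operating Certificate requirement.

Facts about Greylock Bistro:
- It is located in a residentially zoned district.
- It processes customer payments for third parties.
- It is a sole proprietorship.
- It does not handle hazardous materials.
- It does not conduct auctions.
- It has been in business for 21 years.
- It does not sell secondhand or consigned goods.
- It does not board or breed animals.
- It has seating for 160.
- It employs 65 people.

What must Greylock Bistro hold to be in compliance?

§11.1 does not board or breed animals; processes customer payments for third parties → Kennel License not required.
§11.2 employees 65 > 46 → Small Employer Registration not required.
§11.3 does not sell secondhand or consigned goods; seating 160 ≤ 168 → Secondhand Dealer Certificate not required.
§11.4 is a sole proprietorship → Sole Proprietor Authorization required.
§11.5 seating 160 ≤ 170 → Standard License not required.
§11.6 seating 160 < 172 → General Business Registration not required.
§11.7 is located in a residentially zoned district (not: is located in Zone A) → Standard Certificate not required.
§11.8 processes customer payments for third parties; employees 65 > 44 → Operating Certificate required.
§11.9 processes customer payments for third parties; is located in a residentially zoned district (not: is located in Zone C); years in business 21 > 2 → Compliance Certificate not required.
§11.10 years in business 21 < 24; is located in a residentially zoned district → New Business Authorization required.
§11.11 does not handle hazardous materials → Operating Certificate exemption does not apply.

New Business Authorization, Operating Certificate, Sole Proprietor Authorization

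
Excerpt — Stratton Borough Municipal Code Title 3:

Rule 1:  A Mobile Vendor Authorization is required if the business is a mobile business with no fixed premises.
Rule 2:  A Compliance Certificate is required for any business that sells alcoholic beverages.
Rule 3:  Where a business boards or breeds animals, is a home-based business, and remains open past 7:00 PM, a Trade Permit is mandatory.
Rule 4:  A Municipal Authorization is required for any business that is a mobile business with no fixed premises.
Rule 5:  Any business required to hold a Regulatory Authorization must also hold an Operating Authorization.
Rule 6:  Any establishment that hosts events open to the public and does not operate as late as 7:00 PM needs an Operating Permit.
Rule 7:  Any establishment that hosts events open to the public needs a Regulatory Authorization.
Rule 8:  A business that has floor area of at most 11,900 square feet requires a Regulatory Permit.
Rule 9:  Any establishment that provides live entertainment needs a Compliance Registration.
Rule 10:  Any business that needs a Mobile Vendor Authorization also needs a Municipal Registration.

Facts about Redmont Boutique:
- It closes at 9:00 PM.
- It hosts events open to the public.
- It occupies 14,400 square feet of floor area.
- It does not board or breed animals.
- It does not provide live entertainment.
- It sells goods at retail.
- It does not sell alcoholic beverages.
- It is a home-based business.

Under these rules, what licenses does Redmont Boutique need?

Operating Authorization, Regulatory Authorization

Rule 1: is a home-based business (not: is a mobile business with no fixed premises) → Mobile Vendor Authorization not required.
Rule 2: does not sell alcoholic beverages → Compliance Certificate not required.
Rule 3: does not board or breed animals; is a home-based business; closes 9:00 PM, after 7:00 PM → Trade Permit not required.
Rule 4: is a home-based business (not: is a mobile business with no fixed premises) → Municipal Authorization not required.
Rule 5: Regulatory Authorization is required → Operating Authorization also required.
Rule 6: hosts events open to the public; closes 9:00 PM, after 7:00 PM → Operating Permit not required.
Rule 7: hosts events open to the public → Regulatory Authorization required.
Rule 8: floor area 14,400 square feet > 11,900 square feet → Regulatory Permit not required.
Rule 9: does not provide live entertainment → Compliance Registration not required.
Rule 10: Mobile Vendor Authorization is not required → no effect.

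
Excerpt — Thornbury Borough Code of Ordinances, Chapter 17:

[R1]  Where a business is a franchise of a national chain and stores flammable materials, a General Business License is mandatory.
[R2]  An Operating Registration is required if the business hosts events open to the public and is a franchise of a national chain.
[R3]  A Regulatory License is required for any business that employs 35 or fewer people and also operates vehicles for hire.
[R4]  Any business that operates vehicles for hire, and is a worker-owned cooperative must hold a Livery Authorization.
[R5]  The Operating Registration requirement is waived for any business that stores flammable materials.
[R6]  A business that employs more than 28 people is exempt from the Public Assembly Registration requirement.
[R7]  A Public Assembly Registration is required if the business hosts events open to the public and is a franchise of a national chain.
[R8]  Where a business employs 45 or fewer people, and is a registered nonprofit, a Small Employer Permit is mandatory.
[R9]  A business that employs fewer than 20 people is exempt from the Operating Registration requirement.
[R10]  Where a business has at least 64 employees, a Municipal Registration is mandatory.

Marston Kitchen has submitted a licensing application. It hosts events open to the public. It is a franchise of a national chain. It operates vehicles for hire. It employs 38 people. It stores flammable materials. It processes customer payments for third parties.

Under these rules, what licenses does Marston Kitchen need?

General Business License

[R1] is a franchise of a national chain; stores flammable materials → General Business License required.
[R2] hosts events open to the public; is a franchise of a national chain → Operating Registration required.
[R3] employees 38 > 35; operates vehicles for hire → Regulatory License not required.
[R4] operates vehicles for hire; is a franchise of a national chain (not: is a worker-owned cooperative) → Livery Authorization not required.
[R5] stores flammable materials → exempt from Operating Registration.
[R6] employees 38 > 28 → exempt from Public Assembly Registration.
[R7] hosts events open to the public; is a franchise of a national chain → Public Assembly Registration required.
[R8] employees 38 ≤ 45; is a franchise of a national chain (not: is a registered nonprofit) → Small Employer Permit not required.
[R9] employees 38 ≥ 20 → Operating Registration exemption does not apply.
[R10] employees 38 < 64 → Municipal Registration not required.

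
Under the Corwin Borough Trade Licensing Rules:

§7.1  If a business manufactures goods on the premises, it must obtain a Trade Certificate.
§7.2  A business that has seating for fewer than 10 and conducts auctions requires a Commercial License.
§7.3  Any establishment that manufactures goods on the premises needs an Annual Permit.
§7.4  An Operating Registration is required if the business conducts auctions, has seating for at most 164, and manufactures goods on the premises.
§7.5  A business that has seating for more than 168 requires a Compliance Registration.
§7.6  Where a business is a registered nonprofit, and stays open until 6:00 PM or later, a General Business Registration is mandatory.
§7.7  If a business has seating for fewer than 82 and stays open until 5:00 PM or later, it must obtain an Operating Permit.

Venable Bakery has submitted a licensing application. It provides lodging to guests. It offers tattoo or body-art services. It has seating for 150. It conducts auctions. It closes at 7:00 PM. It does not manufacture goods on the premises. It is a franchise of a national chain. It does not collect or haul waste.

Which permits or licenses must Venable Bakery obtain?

§7.1 does not manufacture goods on the premises → Trade Certificate not required.
§7.2 seating 150 ≥ 10; conducts auctions → Commercial License not required.
§7.3 does not manufacture goods on the premises → Annual Permit not required.
§7.4 conducts auctions; seating 150 ≤ 164; does not manufacture goods on the premises → Operating Registration not required.
§7.5 seating 150 ≤ 168 → Compliance Registration not required.
§7.6 is a franchise of a national chain (not: is a registered nonprofit); closes 7:00 PM, after 6:00 PM → General Business Registration not required.
§7.7 seating 150 ≥ 82; closes 7:00 PM, after 5:00 PM → Operating Permit not required.

None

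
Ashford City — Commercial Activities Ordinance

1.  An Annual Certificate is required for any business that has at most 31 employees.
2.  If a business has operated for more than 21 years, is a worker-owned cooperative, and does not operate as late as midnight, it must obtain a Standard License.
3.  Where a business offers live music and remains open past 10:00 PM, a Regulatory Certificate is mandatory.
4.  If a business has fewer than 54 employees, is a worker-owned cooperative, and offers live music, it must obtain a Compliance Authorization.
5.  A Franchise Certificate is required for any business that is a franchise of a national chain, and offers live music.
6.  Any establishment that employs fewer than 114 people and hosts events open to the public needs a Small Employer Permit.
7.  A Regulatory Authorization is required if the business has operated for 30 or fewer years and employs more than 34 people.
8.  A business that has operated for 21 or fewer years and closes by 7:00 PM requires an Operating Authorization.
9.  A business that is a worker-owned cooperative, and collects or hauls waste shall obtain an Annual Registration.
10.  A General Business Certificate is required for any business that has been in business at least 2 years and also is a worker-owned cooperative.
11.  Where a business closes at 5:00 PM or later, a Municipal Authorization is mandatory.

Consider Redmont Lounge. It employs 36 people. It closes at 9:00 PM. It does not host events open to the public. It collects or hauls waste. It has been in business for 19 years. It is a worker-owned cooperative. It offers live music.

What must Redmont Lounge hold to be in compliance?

1. employees 36 > 31 → Annual Certificate not required.
2. years in business 19 ≤ 21; is a worker-owned cooperative; closes 9:00 PM, at/before midnight → Standard License not required.
3. offers live music; closes 9:00 PM, at/before 10:00 PM → Regulatory Certificate not required.
4. employees 36 < 54; is a worker-owned cooperative; offers live music → Compliance Authorization required.
5. is a worker-owned cooperative (not: is a franchise of a national chain); offers live music → Franchise Certificate not required.
6. employees 36 < 114; does not host events open to the public → Small Employer Permit not required.
7. years in business 19 ≤ 30; employees 36 > 34 → Regulatory Authorization required.
8. years in business 19 ≤ 21; closes 9:00 PM, after 7:00 PM → Operating Authorization not required.
9. is a worker-owned cooperative; collects or hauls waste → Annual Registration required.
10. years in business 19 ≥ 2; is a worker-owned cooperative → General Business Certificate required.
11. closes 9:00 PM, after 5:00 PM → Municipal Authorization required.

Annual Registration, Compliance Authorization, General Business Certificate, Municipal Authorization, Regulatory Authorization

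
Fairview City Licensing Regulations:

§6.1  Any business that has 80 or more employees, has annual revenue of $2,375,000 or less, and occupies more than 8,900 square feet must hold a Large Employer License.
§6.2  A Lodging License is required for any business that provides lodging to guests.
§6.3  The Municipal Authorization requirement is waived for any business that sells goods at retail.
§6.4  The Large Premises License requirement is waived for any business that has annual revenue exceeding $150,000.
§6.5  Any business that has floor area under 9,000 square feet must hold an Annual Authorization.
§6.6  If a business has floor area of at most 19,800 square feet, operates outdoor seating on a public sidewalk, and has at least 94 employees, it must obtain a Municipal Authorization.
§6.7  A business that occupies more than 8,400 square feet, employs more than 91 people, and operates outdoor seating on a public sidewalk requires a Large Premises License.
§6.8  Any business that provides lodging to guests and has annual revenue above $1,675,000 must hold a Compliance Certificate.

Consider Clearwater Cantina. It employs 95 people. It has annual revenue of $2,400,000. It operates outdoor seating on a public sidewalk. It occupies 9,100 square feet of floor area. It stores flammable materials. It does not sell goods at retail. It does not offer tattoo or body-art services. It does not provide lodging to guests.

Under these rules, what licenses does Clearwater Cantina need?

§6.1 employees 95 ≥ 80; revenue $2,400,000 > $2,375,000; floor area 9,100 square feet > 8,900 square feet → Large Employer License not required.
§6.2 does not provide lodging to guests → Lodging License not required.
§6.3 does not sell goods at retail → Municipal Authorization exemption does not apply.
§6.4 revenue $2,400,000 > $150,000 → exempt from Large Premises License.
§6.5 floor area 9,100 square feet ≥ 9,000 square feet → Annual Authorization not required.
§6.6 floor area 9,100 square feet ≤ 19,800 square feet; operates outdoor seating on a public sidewalk; employees 95 ≥ 94 → Municipal Authorization required.
§6.7 floor area 9,100 square feet > 8,400 square feet; employees 95 > 91; operates outdoor seating on a public sidewalk → Large Premises License required.
§6.8 does not provide lodging to guests; revenue $2,400,000 > $1,675,000 → Compliance Certificate not required.

Municipal Authorization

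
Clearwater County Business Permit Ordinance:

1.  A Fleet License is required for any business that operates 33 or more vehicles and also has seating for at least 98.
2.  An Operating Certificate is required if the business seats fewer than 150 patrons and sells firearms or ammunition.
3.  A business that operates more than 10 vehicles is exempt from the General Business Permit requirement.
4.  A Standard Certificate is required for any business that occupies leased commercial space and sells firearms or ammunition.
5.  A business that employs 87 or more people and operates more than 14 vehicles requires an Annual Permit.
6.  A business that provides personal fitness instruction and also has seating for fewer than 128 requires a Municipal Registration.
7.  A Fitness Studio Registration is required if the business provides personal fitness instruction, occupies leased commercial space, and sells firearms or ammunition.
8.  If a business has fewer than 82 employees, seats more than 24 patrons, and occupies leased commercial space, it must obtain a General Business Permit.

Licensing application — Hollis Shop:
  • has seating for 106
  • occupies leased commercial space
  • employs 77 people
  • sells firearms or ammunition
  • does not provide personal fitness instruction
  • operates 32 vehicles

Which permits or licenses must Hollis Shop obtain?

Operating Certificate, Standard Certificate

1. vehicles 32 < 33; seating 106 ≥ 98 → Fleet License not required.
2. seating 106 < 150; sells firearms or ammunition → Operating Certificate required.
3. vehicles 32 > 10 → exempt from General Business Permit.
4. occupies leased commercial space; sells firearms or ammunition → Standard Certificate required.
5. employees 77 < 87; vehicles 32 > 14 → Annual Permit not required.
6. does not provide personal fitness instruction; seating 106 < 128 → Municipal Registration not required.
7. does not provide personal fitness instruction; occupies leased commercial space; sells firearms or ammunition → Fitness Studio Registration not required.
8. employees 77 < 82; seating 106 > 24; occupies leased commercial space → General Business Permit required.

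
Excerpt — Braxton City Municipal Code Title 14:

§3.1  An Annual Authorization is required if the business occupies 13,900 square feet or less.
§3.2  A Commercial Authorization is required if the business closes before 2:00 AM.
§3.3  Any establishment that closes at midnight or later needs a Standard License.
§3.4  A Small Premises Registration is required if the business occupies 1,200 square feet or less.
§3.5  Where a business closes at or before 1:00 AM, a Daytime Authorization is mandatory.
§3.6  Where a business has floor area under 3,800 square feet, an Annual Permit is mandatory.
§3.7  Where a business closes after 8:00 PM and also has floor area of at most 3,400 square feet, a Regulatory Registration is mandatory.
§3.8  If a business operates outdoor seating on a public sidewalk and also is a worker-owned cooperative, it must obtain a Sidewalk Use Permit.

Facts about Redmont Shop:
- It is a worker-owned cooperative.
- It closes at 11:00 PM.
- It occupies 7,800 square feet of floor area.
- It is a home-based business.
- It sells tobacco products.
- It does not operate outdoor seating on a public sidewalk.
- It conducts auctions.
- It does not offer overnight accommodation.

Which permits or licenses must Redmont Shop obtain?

§3.1 floor area 7,800 square feet ≤ 13,900 square feet → Annual Authorization required.
§3.2 closes 11:00 PM, at/before 2:00 AM → Commercial Authorization required.
§3.3 closes 11:00 PM, at/before midnight → Standard License not required.
§3.4 floor area 7,800 square feet > 1,200 square feet → Small Premises Registration not required.
§3.5 closes 11:00 PM, at/before 1:00 AM → Daytime Authorization required.
§3.6 floor area 7,800 square feet ≥ 3,800 square feet → Annual Permit not required.
§3.7 closes 11:00 PM, after 8:00 PM; floor area 7,800 square feet > 3,400 square feet → Regulatory Registration not required.
§3.8 does not operate outdoor seating on a public sidewalk; is a worker-owned cooperative → Sidewalk Use Permit not required.

Annual Authorization, Commercial Authorization, Daytime Authorization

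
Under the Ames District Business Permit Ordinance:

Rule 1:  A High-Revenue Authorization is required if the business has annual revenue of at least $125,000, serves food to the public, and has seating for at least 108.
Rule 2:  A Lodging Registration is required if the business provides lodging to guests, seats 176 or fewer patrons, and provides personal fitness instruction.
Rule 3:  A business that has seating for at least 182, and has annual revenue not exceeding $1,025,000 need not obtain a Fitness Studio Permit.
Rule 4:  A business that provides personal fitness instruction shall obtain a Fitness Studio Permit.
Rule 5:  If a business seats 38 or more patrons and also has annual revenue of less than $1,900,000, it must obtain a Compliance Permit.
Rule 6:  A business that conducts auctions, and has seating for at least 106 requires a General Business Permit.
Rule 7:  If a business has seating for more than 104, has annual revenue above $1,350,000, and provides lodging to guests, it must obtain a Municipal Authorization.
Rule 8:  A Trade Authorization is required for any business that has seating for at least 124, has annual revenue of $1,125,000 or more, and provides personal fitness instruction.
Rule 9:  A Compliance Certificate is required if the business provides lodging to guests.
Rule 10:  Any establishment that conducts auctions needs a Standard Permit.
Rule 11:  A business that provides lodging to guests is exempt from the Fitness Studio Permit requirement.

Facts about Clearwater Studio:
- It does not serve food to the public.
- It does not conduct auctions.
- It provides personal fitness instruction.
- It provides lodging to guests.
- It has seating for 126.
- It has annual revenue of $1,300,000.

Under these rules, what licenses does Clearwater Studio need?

Rule 1: revenue $1,300,000 ≥ $125,000; does not serve food to the public; seating 126 ≥ 108 → High-Revenue Authorization not required.
Rule 2: provides lodging to guests; seating 126 ≤ 176; provides personal fitness instruction → Lodging Registration required.
Rule 3: seating 126 < 182; revenue $1,300,000 > $1,025,000 → Fitness Studio Permit exemption does not apply.
Rule 4: provides personal fitness instruction → Fitness Studio Permit required.
Rule 5: seating 126 ≥ 38; revenue $1,300,000 < $1,900,000 → Compliance Permit required.
Rule 6: does not conduct auctions; seating 126 ≥ 106 → General Business Permit not required.
Rule 7: seating 126 > 104; revenue $1,300,000 ≤ $1,350,000; provides lodging to guests → Municipal Authorization not required.
Rule 8: seating 126 ≥ 124; revenue $1,300,000 ≥ $1,125,000; provides personal fitness instruction → Trade Authorization required.
Rule 9: provides lodging to guests → Compliance Certificate required.
Rule 10: does not conduct auctions → Standard Permit not required.
Rule 11: provides lodging to guests → exempt from Fitness Studio Permit.

Compliance Certificate, Compliance Permit, Lodging Registration, Trade Authorization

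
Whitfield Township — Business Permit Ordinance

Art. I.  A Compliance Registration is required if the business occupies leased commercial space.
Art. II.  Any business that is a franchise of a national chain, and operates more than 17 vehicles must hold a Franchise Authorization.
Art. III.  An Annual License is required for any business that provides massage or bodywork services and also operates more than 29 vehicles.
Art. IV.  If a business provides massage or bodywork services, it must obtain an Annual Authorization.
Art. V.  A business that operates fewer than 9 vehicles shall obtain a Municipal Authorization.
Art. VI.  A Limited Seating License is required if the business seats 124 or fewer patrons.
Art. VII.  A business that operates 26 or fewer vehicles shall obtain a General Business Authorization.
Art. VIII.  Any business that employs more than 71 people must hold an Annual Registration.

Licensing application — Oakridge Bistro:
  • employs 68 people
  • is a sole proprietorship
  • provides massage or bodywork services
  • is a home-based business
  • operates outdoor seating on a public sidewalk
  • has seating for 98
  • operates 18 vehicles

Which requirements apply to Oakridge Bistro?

Art. I. is a home-based business (not: occupies leased commercial space) → Compliance Registration not required.
Art. II. is a sole proprietorship (not: is a franchise of a national chain); vehicles 18 > 17 → Franchise Authorization not required.
Art. III. provides massage or bodywork services; vehicles 18 ≤ 29 → Annual License not required.
Art. IV. provides massage or bodywork services → Annual Authorization required.
Art. V. vehicles 18 ≥ 9 → Municipal Authorization not required.
Art. VI. seating 98 ≤ 124 → Limited Seating License required.
Art. VII. vehicles 18 ≤ 26 → General Business Authorization required.
Art. VIII. employees 68 ≤ 71 → Annual Registration not required.

Annual Authorization, General Business Authorization, Limited Seating License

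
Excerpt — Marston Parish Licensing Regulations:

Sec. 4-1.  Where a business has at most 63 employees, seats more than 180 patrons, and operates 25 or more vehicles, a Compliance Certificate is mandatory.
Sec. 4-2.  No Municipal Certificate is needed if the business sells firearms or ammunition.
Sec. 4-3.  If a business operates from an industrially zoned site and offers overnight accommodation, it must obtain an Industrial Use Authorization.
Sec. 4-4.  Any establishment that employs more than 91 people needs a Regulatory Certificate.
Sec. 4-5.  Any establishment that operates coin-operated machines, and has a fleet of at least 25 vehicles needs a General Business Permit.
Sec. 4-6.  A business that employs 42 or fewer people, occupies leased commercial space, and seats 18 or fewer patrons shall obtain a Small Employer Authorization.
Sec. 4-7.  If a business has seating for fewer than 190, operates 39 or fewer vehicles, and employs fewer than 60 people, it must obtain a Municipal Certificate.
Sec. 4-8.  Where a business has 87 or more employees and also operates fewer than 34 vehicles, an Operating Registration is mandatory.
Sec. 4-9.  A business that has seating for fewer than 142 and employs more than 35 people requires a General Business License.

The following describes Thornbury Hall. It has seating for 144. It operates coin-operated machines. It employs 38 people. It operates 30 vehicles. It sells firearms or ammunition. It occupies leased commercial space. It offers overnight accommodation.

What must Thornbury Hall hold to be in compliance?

Sec. 4-1. employees 38 ≤ 63; seating 144 ≤ 180; vehicles 30 ≥ 25 → Compliance Certificate not required.
Sec. 4-2. sells firearms or ammunition → exempt from Municipal Certificate.
Sec. 4-3. occupies leased commercial space (not: operates from an industrially zoned site); offers overnight accommodation → Industrial Use Authorization not required.
Sec. 4-4. employees 38 ≤ 91 → Regulatory Certificate not required.
Sec. 4-5. operates coin-operated machines; vehicles 30 ≥ 25 → General Business Permit required.
Sec. 4-6. employees 38 ≤ 42; occupies leased commercial space; seating 144 > 18 → Small Employer Authorization not required.
Sec. 4-7. seating 144 < 190; vehicles 30 ≤ 39; employees 38 < 60 → Municipal Certificate required.
Sec. 4-8. employees 38 < 87; vehicles 30 < 34 → Operating Registration not required.
Sec. 4-9. seating 144 ≥ 142; employees 38 > 35 → General Business License not required.

General Business Permit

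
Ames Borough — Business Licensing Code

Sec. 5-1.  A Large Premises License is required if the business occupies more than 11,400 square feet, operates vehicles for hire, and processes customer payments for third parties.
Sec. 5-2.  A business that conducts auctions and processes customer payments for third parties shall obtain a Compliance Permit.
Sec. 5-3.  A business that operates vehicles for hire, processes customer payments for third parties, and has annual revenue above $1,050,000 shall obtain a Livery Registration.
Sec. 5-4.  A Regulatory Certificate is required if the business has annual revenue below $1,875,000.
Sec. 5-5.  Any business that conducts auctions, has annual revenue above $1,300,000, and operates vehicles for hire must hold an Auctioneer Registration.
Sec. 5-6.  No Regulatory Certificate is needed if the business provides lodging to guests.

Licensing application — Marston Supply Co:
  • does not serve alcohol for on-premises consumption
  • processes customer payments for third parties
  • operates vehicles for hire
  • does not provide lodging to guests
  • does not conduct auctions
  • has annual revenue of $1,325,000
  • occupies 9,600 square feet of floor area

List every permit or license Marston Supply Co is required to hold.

Sec. 5-1. floor area 9,600 square feet ≤ 11,400 square feet; operates vehicles for hire; processes customer payments for third parties → Large Premises License not required.
Sec. 5-2. does not conduct auctions; processes customer payments for third parties → Compliance Permit not required.
Sec. 5-3. operates vehicles for hire; processes customer payments for third parties; revenue $1,325,000 > $1,050,000 → Livery Registration required.
Sec. 5-4. revenue $1,325,000 < $1,875,000 → Regulatory Certificate required.
Sec. 5-5. does not conduct auctions; revenue $1,325,000 > $1,300,000; operates vehicles for hire → Auctioneer Registration not required.
Sec. 5-6. does not provide lodging to guests → Regulatory Certificate exemption does not apply.

Livery Registration, Regulatory Certificate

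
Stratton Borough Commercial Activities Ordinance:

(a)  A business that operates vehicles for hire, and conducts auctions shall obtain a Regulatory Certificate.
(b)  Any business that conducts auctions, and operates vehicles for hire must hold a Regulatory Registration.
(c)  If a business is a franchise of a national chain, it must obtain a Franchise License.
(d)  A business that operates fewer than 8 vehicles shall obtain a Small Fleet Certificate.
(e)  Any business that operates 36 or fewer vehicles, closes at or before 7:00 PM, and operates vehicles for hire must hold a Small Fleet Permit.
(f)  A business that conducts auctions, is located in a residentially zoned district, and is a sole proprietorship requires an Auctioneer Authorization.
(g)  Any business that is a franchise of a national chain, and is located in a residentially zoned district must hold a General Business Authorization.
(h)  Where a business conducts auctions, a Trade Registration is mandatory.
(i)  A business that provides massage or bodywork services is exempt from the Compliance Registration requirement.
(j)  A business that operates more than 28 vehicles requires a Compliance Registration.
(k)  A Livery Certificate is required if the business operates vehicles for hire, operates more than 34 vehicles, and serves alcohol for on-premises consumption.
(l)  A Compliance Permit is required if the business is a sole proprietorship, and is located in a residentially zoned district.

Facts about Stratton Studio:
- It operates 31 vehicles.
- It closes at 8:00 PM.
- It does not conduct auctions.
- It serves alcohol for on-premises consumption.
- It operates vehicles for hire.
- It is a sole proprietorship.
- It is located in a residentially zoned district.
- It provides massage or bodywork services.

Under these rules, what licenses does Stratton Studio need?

Compliance Permit

(a) operates vehicles for hire; does not conduct auctions → Regulatory Certificate not required.
(b) does not conduct auctions; operates vehicles for hire → Regulatory Registration not required.
(c) is a sole proprietorship (not: is a franchise of a national chain) → Franchise License not required.
(d) vehicles 31 ≥ 8 → Small Fleet Certificate not required.
(e) vehicles 31 ≤ 36; closes 8:00 PM, after 7:00 PM; operates vehicles for hire → Small Fleet Permit not required.
(f) does not conduct auctions; is located in a residentially zoned district; is a sole proprietorship → Auctioneer Authorization not required.
(g) is a sole proprietorship (not: is a franchise of a national chain); is located in a residentially zoned district → General Business Authorization not required.
(h) does not conduct auctions → Trade Registration not required.
(i) provides massage or bodywork services → exempt from Compliance Registration.
(j) vehicles 31 > 28 → Compliance Registration required.
(k) operates vehicles for hire; vehicles 31 ≤ 34; serves alcohol for on-premises consumption → Livery Certificate not required.
(l) is a sole proprietorship; is located in a residentially zoned district → Compliance Permit required.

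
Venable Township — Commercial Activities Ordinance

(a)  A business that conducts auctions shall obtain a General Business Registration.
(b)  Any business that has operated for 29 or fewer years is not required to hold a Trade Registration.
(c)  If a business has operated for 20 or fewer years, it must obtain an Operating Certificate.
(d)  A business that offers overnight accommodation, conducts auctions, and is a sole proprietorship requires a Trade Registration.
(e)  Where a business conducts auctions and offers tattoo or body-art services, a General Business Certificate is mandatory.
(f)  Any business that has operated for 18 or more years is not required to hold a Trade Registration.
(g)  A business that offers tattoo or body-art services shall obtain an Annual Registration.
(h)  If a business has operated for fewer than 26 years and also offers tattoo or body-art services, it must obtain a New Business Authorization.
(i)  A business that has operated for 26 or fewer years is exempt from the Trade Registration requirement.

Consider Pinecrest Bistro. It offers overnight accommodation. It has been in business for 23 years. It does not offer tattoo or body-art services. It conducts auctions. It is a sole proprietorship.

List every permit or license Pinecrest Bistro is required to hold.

General Business Registration

(a) conducts auctions → General Business Registration required.
(b) years in business 23 ≤ 29 → exempt from Trade Registration.
(c) years in business 23 > 20 → Operating Certificate not required.
(d) offers overnight accommodation; conducts auctions; is a sole proprietorship → Trade Registration required.
(e) conducts auctions; does not offer tattoo or body-art services → General Business Certificate not required.
(f) years in business 23 ≥ 18 → exempt from Trade Registration.
(g) does not offer tattoo or body-art services → Annual Registration not required.
(h) years in business 23 < 26; does not offer tattoo or body-art services → New Business Authorization not required.
(i) years in business 23 ≤ 26 → exempt from Trade Registration.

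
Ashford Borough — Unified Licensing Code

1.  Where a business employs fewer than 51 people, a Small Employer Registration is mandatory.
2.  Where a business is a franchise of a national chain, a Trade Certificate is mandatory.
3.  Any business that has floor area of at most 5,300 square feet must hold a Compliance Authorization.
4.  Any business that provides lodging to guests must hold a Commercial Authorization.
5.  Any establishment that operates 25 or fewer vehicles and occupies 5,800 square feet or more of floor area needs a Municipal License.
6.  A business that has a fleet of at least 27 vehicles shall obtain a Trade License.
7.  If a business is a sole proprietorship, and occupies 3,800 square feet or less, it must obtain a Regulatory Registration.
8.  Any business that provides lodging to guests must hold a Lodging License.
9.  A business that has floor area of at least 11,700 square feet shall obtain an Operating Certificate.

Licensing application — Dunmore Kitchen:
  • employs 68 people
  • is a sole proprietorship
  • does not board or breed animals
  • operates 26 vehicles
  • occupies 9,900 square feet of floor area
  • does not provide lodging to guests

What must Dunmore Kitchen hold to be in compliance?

None

1. employees 68 ≥ 51 → Small Employer Registration not required.
2. is a sole proprietorship (not: is a franchise of a national chain) → Trade Certificate not required.
3. floor area 9,900 square feet > 5,300 square feet → Compliance Authorization not required.
4. does not provide lodging to guests → Commercial Authorization not required.
5. vehicles 26 > 25; floor area 9,900 square feet ≥ 5,800 square feet → Municipal License not required.
6. vehicles 26 < 27 → Trade License not required.
7. is a sole proprietorship; floor area 9,900 square feet > 3,800 square feet → Regulatory Registration not required.
8. does not provide lodging to guests → Lodging License not required.
9. floor area 9,900 square feet < 11,700 square feet → Operating Certificate not required.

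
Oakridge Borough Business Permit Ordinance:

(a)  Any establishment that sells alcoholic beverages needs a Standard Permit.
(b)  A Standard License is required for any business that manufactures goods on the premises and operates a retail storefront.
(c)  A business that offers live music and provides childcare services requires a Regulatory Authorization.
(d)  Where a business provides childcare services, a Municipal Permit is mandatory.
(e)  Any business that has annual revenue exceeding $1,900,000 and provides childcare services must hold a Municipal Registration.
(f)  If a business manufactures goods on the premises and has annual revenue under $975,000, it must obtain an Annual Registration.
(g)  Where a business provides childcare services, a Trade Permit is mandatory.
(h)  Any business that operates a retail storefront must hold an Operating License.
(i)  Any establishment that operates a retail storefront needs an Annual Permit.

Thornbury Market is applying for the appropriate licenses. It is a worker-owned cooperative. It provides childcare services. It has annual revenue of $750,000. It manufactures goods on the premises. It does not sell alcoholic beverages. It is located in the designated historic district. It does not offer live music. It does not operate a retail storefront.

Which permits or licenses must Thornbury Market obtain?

Annual Registration, Municipal Permit, Trade Permit

(a) does not sell alcoholic beverages → Standard Permit not required.
(b) manufactures goods on the premises; does not operate a retail storefront → Standard License not required.
(c) does not offer live music; provides childcare services → Regulatory Authorization not required.
(d) provides childcare services → Municipal Permit required.
(e) revenue $750,000 ≤ $1,900,000; provides childcare services → Municipal Registration not required.
(f) manufactures goods on the premises; revenue $750,000 < $975,000 → Annual Registration required.
(g) provides childcare services → Trade Permit required.
(h) does not operate a retail storefront → Operating License not required.
(i) does not operate a retail storefront → Annual Permit not required.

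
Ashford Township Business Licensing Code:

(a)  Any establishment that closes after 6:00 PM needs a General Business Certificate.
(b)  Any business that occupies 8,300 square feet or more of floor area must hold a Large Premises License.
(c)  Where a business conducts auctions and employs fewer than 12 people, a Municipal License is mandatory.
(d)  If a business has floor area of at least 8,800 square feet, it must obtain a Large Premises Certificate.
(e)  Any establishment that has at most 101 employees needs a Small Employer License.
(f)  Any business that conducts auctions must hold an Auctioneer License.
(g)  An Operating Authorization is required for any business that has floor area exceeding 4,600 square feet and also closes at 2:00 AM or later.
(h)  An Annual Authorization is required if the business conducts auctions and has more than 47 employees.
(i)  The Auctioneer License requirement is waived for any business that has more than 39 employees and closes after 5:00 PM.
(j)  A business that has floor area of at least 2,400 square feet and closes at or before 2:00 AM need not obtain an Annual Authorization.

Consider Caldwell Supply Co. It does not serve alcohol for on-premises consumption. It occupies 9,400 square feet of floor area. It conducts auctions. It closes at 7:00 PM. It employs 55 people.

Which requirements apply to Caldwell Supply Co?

General Business Certificate, Large Premises Certificate, Large Premises License, Small Employer License

(a) closes 7:00 PM, after 6:00 PM → General Business Certificate required.
(b) floor area 9,400 square feet ≥ 8,300 square feet → Large Premises License required.
(c) conducts auctions; employees 55 ≥ 12 → Municipal License not required.
(d) floor area 9,400 square feet ≥ 8,800 square feet → Large Premises Certificate required.
(e) employees 55 ≤ 101 → Small Employer License required.
(f) conducts auctions → Auctioneer License required.
(g) floor area 9,400 square feet > 4,600 square feet; closes 7:00 PM, at/before 2:00 AM → Operating Authorization not required.
(h) conducts auctions; employees 55 > 47 → Annual Authorization required.
(i) employees 55 > 39; closes 7:00 PM, after 5:00 PM → exempt from Auctioneer License.
(j) floor area 9,400 square feet ≥ 2,400 square feet; closes 7:00 PM, at/before 2:00 AM → exempt from Annual Authorization.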